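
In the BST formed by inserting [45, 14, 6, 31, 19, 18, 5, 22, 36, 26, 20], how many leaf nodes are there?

Tree built from: [45, 14, 6, 31, 19, 18, 5, 22, 36, 26, 20]
Tree (level-order array): [45, 14, None, 6, 31, 5, None, 19, 36, None, None, 18, 22, None, None, None, None, 20, 26]
Rule: A leaf has 0 children.
Per-node child counts:
  node 45: 1 child(ren)
  node 14: 2 child(ren)
  node 6: 1 child(ren)
  node 5: 0 child(ren)
  node 31: 2 child(ren)
  node 19: 2 child(ren)
  node 18: 0 child(ren)
  node 22: 2 child(ren)
  node 20: 0 child(ren)
  node 26: 0 child(ren)
  node 36: 0 child(ren)
Matching nodes: [5, 18, 20, 26, 36]
Count of leaf nodes: 5


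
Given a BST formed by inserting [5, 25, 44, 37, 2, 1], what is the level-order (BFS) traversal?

Tree insertion order: [5, 25, 44, 37, 2, 1]
Tree (level-order array): [5, 2, 25, 1, None, None, 44, None, None, 37]
BFS from the root, enqueuing left then right child of each popped node:
  queue [5] -> pop 5, enqueue [2, 25], visited so far: [5]
  queue [2, 25] -> pop 2, enqueue [1], visited so far: [5, 2]
  queue [25, 1] -> pop 25, enqueue [44], visited so far: [5, 2, 25]
  queue [1, 44] -> pop 1, enqueue [none], visited so far: [5, 2, 25, 1]
  queue [44] -> pop 44, enqueue [37], visited so far: [5, 2, 25, 1, 44]
  queue [37] -> pop 37, enqueue [none], visited so far: [5, 2, 25, 1, 44, 37]
Result: [5, 2, 25, 1, 44, 37]


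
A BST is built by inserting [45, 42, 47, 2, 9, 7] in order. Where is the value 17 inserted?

Starting tree (level order): [45, 42, 47, 2, None, None, None, None, 9, 7]
Insertion path: 45 -> 42 -> 2 -> 9
Result: insert 17 as right child of 9
Final tree (level order): [45, 42, 47, 2, None, None, None, None, 9, 7, 17]


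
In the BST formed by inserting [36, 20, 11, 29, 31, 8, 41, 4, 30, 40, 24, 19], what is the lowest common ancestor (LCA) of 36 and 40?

Tree insertion order: [36, 20, 11, 29, 31, 8, 41, 4, 30, 40, 24, 19]
Tree (level-order array): [36, 20, 41, 11, 29, 40, None, 8, 19, 24, 31, None, None, 4, None, None, None, None, None, 30]
In a BST, the LCA of p=36, q=40 is the first node v on the
root-to-leaf path with p <= v <= q (go left if both < v, right if both > v).
Walk from root:
  at 36: 36 <= 36 <= 40, this is the LCA
LCA = 36


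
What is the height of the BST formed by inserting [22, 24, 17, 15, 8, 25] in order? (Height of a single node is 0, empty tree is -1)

Insertion order: [22, 24, 17, 15, 8, 25]
Tree (level-order array): [22, 17, 24, 15, None, None, 25, 8]
Compute height bottom-up (empty subtree = -1):
  height(8) = 1 + max(-1, -1) = 0
  height(15) = 1 + max(0, -1) = 1
  height(17) = 1 + max(1, -1) = 2
  height(25) = 1 + max(-1, -1) = 0
  height(24) = 1 + max(-1, 0) = 1
  height(22) = 1 + max(2, 1) = 3
Height = 3


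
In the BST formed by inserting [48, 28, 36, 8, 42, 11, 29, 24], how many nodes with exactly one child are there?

Tree built from: [48, 28, 36, 8, 42, 11, 29, 24]
Tree (level-order array): [48, 28, None, 8, 36, None, 11, 29, 42, None, 24]
Rule: These are nodes with exactly 1 non-null child.
Per-node child counts:
  node 48: 1 child(ren)
  node 28: 2 child(ren)
  node 8: 1 child(ren)
  node 11: 1 child(ren)
  node 24: 0 child(ren)
  node 36: 2 child(ren)
  node 29: 0 child(ren)
  node 42: 0 child(ren)
Matching nodes: [48, 8, 11]
Count of nodes with exactly one child: 3


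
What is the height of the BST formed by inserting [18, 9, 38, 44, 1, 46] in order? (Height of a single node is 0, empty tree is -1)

Insertion order: [18, 9, 38, 44, 1, 46]
Tree (level-order array): [18, 9, 38, 1, None, None, 44, None, None, None, 46]
Compute height bottom-up (empty subtree = -1):
  height(1) = 1 + max(-1, -1) = 0
  height(9) = 1 + max(0, -1) = 1
  height(46) = 1 + max(-1, -1) = 0
  height(44) = 1 + max(-1, 0) = 1
  height(38) = 1 + max(-1, 1) = 2
  height(18) = 1 + max(1, 2) = 3
Height = 3


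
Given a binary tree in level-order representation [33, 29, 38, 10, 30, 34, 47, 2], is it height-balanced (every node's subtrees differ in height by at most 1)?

Tree (level-order array): [33, 29, 38, 10, 30, 34, 47, 2]
Definition: a tree is height-balanced if, at every node, |h(left) - h(right)| <= 1 (empty subtree has height -1).
Bottom-up per-node check:
  node 2: h_left=-1, h_right=-1, diff=0 [OK], height=0
  node 10: h_left=0, h_right=-1, diff=1 [OK], height=1
  node 30: h_left=-1, h_right=-1, diff=0 [OK], height=0
  node 29: h_left=1, h_right=0, diff=1 [OK], height=2
  node 34: h_left=-1, h_right=-1, diff=0 [OK], height=0
  node 47: h_left=-1, h_right=-1, diff=0 [OK], height=0
  node 38: h_left=0, h_right=0, diff=0 [OK], height=1
  node 33: h_left=2, h_right=1, diff=1 [OK], height=3
All nodes satisfy the balance condition.
Result: Balanced


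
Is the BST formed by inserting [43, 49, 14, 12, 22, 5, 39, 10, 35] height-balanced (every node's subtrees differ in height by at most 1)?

Tree (level-order array): [43, 14, 49, 12, 22, None, None, 5, None, None, 39, None, 10, 35]
Definition: a tree is height-balanced if, at every node, |h(left) - h(right)| <= 1 (empty subtree has height -1).
Bottom-up per-node check:
  node 10: h_left=-1, h_right=-1, diff=0 [OK], height=0
  node 5: h_left=-1, h_right=0, diff=1 [OK], height=1
  node 12: h_left=1, h_right=-1, diff=2 [FAIL (|1--1|=2 > 1)], height=2
  node 35: h_left=-1, h_right=-1, diff=0 [OK], height=0
  node 39: h_left=0, h_right=-1, diff=1 [OK], height=1
  node 22: h_left=-1, h_right=1, diff=2 [FAIL (|-1-1|=2 > 1)], height=2
  node 14: h_left=2, h_right=2, diff=0 [OK], height=3
  node 49: h_left=-1, h_right=-1, diff=0 [OK], height=0
  node 43: h_left=3, h_right=0, diff=3 [FAIL (|3-0|=3 > 1)], height=4
Node 12 violates the condition: |1 - -1| = 2 > 1.
Result: Not balanced


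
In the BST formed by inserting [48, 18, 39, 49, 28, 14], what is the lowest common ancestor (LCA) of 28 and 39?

Tree insertion order: [48, 18, 39, 49, 28, 14]
Tree (level-order array): [48, 18, 49, 14, 39, None, None, None, None, 28]
In a BST, the LCA of p=28, q=39 is the first node v on the
root-to-leaf path with p <= v <= q (go left if both < v, right if both > v).
Walk from root:
  at 48: both 28 and 39 < 48, go left
  at 18: both 28 and 39 > 18, go right
  at 39: 28 <= 39 <= 39, this is the LCA
LCA = 39


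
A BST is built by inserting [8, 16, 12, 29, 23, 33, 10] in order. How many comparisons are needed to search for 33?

Search path for 33: 8 -> 16 -> 29 -> 33
Found: True
Comparisons: 4


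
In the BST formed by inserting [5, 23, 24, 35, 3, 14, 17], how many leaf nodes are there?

Tree built from: [5, 23, 24, 35, 3, 14, 17]
Tree (level-order array): [5, 3, 23, None, None, 14, 24, None, 17, None, 35]
Rule: A leaf has 0 children.
Per-node child counts:
  node 5: 2 child(ren)
  node 3: 0 child(ren)
  node 23: 2 child(ren)
  node 14: 1 child(ren)
  node 17: 0 child(ren)
  node 24: 1 child(ren)
  node 35: 0 child(ren)
Matching nodes: [3, 17, 35]
Count of leaf nodes: 3


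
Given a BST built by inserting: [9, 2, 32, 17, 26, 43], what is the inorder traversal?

Tree insertion order: [9, 2, 32, 17, 26, 43]
Tree (level-order array): [9, 2, 32, None, None, 17, 43, None, 26]
Inorder traversal: [2, 9, 17, 26, 32, 43]


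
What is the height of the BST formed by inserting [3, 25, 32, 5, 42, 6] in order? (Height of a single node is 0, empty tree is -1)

Insertion order: [3, 25, 32, 5, 42, 6]
Tree (level-order array): [3, None, 25, 5, 32, None, 6, None, 42]
Compute height bottom-up (empty subtree = -1):
  height(6) = 1 + max(-1, -1) = 0
  height(5) = 1 + max(-1, 0) = 1
  height(42) = 1 + max(-1, -1) = 0
  height(32) = 1 + max(-1, 0) = 1
  height(25) = 1 + max(1, 1) = 2
  height(3) = 1 + max(-1, 2) = 3
Height = 3


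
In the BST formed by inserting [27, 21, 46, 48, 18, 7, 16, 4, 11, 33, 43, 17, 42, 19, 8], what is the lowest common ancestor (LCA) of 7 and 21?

Tree insertion order: [27, 21, 46, 48, 18, 7, 16, 4, 11, 33, 43, 17, 42, 19, 8]
Tree (level-order array): [27, 21, 46, 18, None, 33, 48, 7, 19, None, 43, None, None, 4, 16, None, None, 42, None, None, None, 11, 17, None, None, 8]
In a BST, the LCA of p=7, q=21 is the first node v on the
root-to-leaf path with p <= v <= q (go left if both < v, right if both > v).
Walk from root:
  at 27: both 7 and 21 < 27, go left
  at 21: 7 <= 21 <= 21, this is the LCA
LCA = 21


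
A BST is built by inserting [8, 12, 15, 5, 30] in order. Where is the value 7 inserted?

Starting tree (level order): [8, 5, 12, None, None, None, 15, None, 30]
Insertion path: 8 -> 5
Result: insert 7 as right child of 5
Final tree (level order): [8, 5, 12, None, 7, None, 15, None, None, None, 30]


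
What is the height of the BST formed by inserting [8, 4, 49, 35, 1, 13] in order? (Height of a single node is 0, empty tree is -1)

Insertion order: [8, 4, 49, 35, 1, 13]
Tree (level-order array): [8, 4, 49, 1, None, 35, None, None, None, 13]
Compute height bottom-up (empty subtree = -1):
  height(1) = 1 + max(-1, -1) = 0
  height(4) = 1 + max(0, -1) = 1
  height(13) = 1 + max(-1, -1) = 0
  height(35) = 1 + max(0, -1) = 1
  height(49) = 1 + max(1, -1) = 2
  height(8) = 1 + max(1, 2) = 3
Height = 3


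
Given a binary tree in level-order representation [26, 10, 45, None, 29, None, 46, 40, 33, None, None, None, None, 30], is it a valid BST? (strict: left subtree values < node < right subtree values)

Level-order array: [26, 10, 45, None, 29, None, 46, 40, 33, None, None, None, None, 30]
Validate using subtree bounds (lo, hi): at each node, require lo < value < hi,
then recurse left with hi=value and right with lo=value.
Preorder trace (stopping at first violation):
  at node 26 with bounds (-inf, +inf): OK
  at node 10 with bounds (-inf, 26): OK
  at node 29 with bounds (10, 26): VIOLATION
Node 29 violates its bound: not (10 < 29 < 26).
Result: Not a valid BST


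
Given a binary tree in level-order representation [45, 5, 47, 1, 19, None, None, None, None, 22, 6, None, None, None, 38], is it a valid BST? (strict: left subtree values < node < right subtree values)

Level-order array: [45, 5, 47, 1, 19, None, None, None, None, 22, 6, None, None, None, 38]
Validate using subtree bounds (lo, hi): at each node, require lo < value < hi,
then recurse left with hi=value and right with lo=value.
Preorder trace (stopping at first violation):
  at node 45 with bounds (-inf, +inf): OK
  at node 5 with bounds (-inf, 45): OK
  at node 1 with bounds (-inf, 5): OK
  at node 19 with bounds (5, 45): OK
  at node 22 with bounds (5, 19): VIOLATION
Node 22 violates its bound: not (5 < 22 < 19).
Result: Not a valid BST


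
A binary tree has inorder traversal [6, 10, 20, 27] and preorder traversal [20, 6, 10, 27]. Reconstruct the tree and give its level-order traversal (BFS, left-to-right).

Inorder:  [6, 10, 20, 27]
Preorder: [20, 6, 10, 27]
Algorithm: preorder visits root first, so consume preorder in order;
for each root, split the current inorder slice at that value into
left-subtree inorder and right-subtree inorder, then recurse.
Recursive splits:
  root=20; inorder splits into left=[6, 10], right=[27]
  root=6; inorder splits into left=[], right=[10]
  root=10; inorder splits into left=[], right=[]
  root=27; inorder splits into left=[], right=[]
Reconstructed level-order: [20, 6, 27, 10]


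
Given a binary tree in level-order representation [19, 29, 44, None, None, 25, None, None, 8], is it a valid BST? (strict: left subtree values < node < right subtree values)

Level-order array: [19, 29, 44, None, None, 25, None, None, 8]
Validate using subtree bounds (lo, hi): at each node, require lo < value < hi,
then recurse left with hi=value and right with lo=value.
Preorder trace (stopping at first violation):
  at node 19 with bounds (-inf, +inf): OK
  at node 29 with bounds (-inf, 19): VIOLATION
Node 29 violates its bound: not (-inf < 29 < 19).
Result: Not a valid BST


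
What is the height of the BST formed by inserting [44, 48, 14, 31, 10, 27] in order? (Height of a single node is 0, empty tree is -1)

Insertion order: [44, 48, 14, 31, 10, 27]
Tree (level-order array): [44, 14, 48, 10, 31, None, None, None, None, 27]
Compute height bottom-up (empty subtree = -1):
  height(10) = 1 + max(-1, -1) = 0
  height(27) = 1 + max(-1, -1) = 0
  height(31) = 1 + max(0, -1) = 1
  height(14) = 1 + max(0, 1) = 2
  height(48) = 1 + max(-1, -1) = 0
  height(44) = 1 + max(2, 0) = 3
Height = 3


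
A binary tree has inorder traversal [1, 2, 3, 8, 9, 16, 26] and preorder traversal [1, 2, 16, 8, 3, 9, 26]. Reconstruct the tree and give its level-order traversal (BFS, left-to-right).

Inorder:  [1, 2, 3, 8, 9, 16, 26]
Preorder: [1, 2, 16, 8, 3, 9, 26]
Algorithm: preorder visits root first, so consume preorder in order;
for each root, split the current inorder slice at that value into
left-subtree inorder and right-subtree inorder, then recurse.
Recursive splits:
  root=1; inorder splits into left=[], right=[2, 3, 8, 9, 16, 26]
  root=2; inorder splits into left=[], right=[3, 8, 9, 16, 26]
  root=16; inorder splits into left=[3, 8, 9], right=[26]
  root=8; inorder splits into left=[3], right=[9]
  root=3; inorder splits into left=[], right=[]
  root=9; inorder splits into left=[], right=[]
  root=26; inorder splits into left=[], right=[]
Reconstructed level-order: [1, 2, 16, 8, 26, 3, 9]


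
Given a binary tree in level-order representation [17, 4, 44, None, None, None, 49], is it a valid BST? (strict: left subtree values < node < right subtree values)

Level-order array: [17, 4, 44, None, None, None, 49]
Validate using subtree bounds (lo, hi): at each node, require lo < value < hi,
then recurse left with hi=value and right with lo=value.
Preorder trace (stopping at first violation):
  at node 17 with bounds (-inf, +inf): OK
  at node 4 with bounds (-inf, 17): OK
  at node 44 with bounds (17, +inf): OK
  at node 49 with bounds (44, +inf): OK
No violation found at any node.
Result: Valid BST


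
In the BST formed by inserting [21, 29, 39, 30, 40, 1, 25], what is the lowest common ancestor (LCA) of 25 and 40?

Tree insertion order: [21, 29, 39, 30, 40, 1, 25]
Tree (level-order array): [21, 1, 29, None, None, 25, 39, None, None, 30, 40]
In a BST, the LCA of p=25, q=40 is the first node v on the
root-to-leaf path with p <= v <= q (go left if both < v, right if both > v).
Walk from root:
  at 21: both 25 and 40 > 21, go right
  at 29: 25 <= 29 <= 40, this is the LCA
LCA = 29


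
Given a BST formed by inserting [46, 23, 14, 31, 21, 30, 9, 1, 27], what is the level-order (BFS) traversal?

Tree insertion order: [46, 23, 14, 31, 21, 30, 9, 1, 27]
Tree (level-order array): [46, 23, None, 14, 31, 9, 21, 30, None, 1, None, None, None, 27]
BFS from the root, enqueuing left then right child of each popped node:
  queue [46] -> pop 46, enqueue [23], visited so far: [46]
  queue [23] -> pop 23, enqueue [14, 31], visited so far: [46, 23]
  queue [14, 31] -> pop 14, enqueue [9, 21], visited so far: [46, 23, 14]
  queue [31, 9, 21] -> pop 31, enqueue [30], visited so far: [46, 23, 14, 31]
  queue [9, 21, 30] -> pop 9, enqueue [1], visited so far: [46, 23, 14, 31, 9]
  queue [21, 30, 1] -> pop 21, enqueue [none], visited so far: [46, 23, 14, 31, 9, 21]
  queue [30, 1] -> pop 30, enqueue [27], visited so far: [46, 23, 14, 31, 9, 21, 30]
  queue [1, 27] -> pop 1, enqueue [none], visited so far: [46, 23, 14, 31, 9, 21, 30, 1]
  queue [27] -> pop 27, enqueue [none], visited so far: [46, 23, 14, 31, 9, 21, 30, 1, 27]
Result: [46, 23, 14, 31, 9, 21, 30, 1, 27]


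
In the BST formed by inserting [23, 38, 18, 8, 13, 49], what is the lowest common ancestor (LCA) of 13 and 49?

Tree insertion order: [23, 38, 18, 8, 13, 49]
Tree (level-order array): [23, 18, 38, 8, None, None, 49, None, 13]
In a BST, the LCA of p=13, q=49 is the first node v on the
root-to-leaf path with p <= v <= q (go left if both < v, right if both > v).
Walk from root:
  at 23: 13 <= 23 <= 49, this is the LCA
LCA = 23


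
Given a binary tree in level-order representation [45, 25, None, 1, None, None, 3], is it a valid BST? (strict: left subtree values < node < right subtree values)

Level-order array: [45, 25, None, 1, None, None, 3]
Validate using subtree bounds (lo, hi): at each node, require lo < value < hi,
then recurse left with hi=value and right with lo=value.
Preorder trace (stopping at first violation):
  at node 45 with bounds (-inf, +inf): OK
  at node 25 with bounds (-inf, 45): OK
  at node 1 with bounds (-inf, 25): OK
  at node 3 with bounds (1, 25): OK
No violation found at any node.
Result: Valid BST


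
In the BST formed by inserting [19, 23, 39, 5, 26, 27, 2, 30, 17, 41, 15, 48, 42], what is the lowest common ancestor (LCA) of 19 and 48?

Tree insertion order: [19, 23, 39, 5, 26, 27, 2, 30, 17, 41, 15, 48, 42]
Tree (level-order array): [19, 5, 23, 2, 17, None, 39, None, None, 15, None, 26, 41, None, None, None, 27, None, 48, None, 30, 42]
In a BST, the LCA of p=19, q=48 is the first node v on the
root-to-leaf path with p <= v <= q (go left if both < v, right if both > v).
Walk from root:
  at 19: 19 <= 19 <= 48, this is the LCA
LCA = 19


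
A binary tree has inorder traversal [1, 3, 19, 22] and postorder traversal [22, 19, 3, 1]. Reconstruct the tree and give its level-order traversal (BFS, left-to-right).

Inorder:   [1, 3, 19, 22]
Postorder: [22, 19, 3, 1]
Algorithm: postorder visits root last, so walk postorder right-to-left;
each value is the root of the current inorder slice — split it at that
value, recurse on the right subtree first, then the left.
Recursive splits:
  root=1; inorder splits into left=[], right=[3, 19, 22]
  root=3; inorder splits into left=[], right=[19, 22]
  root=19; inorder splits into left=[], right=[22]
  root=22; inorder splits into left=[], right=[]
Reconstructed level-order: [1, 3, 19, 22]


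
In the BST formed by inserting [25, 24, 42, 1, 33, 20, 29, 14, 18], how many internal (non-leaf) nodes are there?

Tree built from: [25, 24, 42, 1, 33, 20, 29, 14, 18]
Tree (level-order array): [25, 24, 42, 1, None, 33, None, None, 20, 29, None, 14, None, None, None, None, 18]
Rule: An internal node has at least one child.
Per-node child counts:
  node 25: 2 child(ren)
  node 24: 1 child(ren)
  node 1: 1 child(ren)
  node 20: 1 child(ren)
  node 14: 1 child(ren)
  node 18: 0 child(ren)
  node 42: 1 child(ren)
  node 33: 1 child(ren)
  node 29: 0 child(ren)
Matching nodes: [25, 24, 1, 20, 14, 42, 33]
Count of internal (non-leaf) nodes: 7


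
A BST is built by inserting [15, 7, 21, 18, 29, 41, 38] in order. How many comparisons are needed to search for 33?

Search path for 33: 15 -> 21 -> 29 -> 41 -> 38
Found: False
Comparisons: 5


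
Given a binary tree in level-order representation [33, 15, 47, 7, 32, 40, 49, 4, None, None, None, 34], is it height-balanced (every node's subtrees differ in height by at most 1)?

Tree (level-order array): [33, 15, 47, 7, 32, 40, 49, 4, None, None, None, 34]
Definition: a tree is height-balanced if, at every node, |h(left) - h(right)| <= 1 (empty subtree has height -1).
Bottom-up per-node check:
  node 4: h_left=-1, h_right=-1, diff=0 [OK], height=0
  node 7: h_left=0, h_right=-1, diff=1 [OK], height=1
  node 32: h_left=-1, h_right=-1, diff=0 [OK], height=0
  node 15: h_left=1, h_right=0, diff=1 [OK], height=2
  node 34: h_left=-1, h_right=-1, diff=0 [OK], height=0
  node 40: h_left=0, h_right=-1, diff=1 [OK], height=1
  node 49: h_left=-1, h_right=-1, diff=0 [OK], height=0
  node 47: h_left=1, h_right=0, diff=1 [OK], height=2
  node 33: h_left=2, h_right=2, diff=0 [OK], height=3
All nodes satisfy the balance condition.
Result: Balanced


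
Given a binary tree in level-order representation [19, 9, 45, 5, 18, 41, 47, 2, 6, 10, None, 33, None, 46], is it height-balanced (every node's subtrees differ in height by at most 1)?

Tree (level-order array): [19, 9, 45, 5, 18, 41, 47, 2, 6, 10, None, 33, None, 46]
Definition: a tree is height-balanced if, at every node, |h(left) - h(right)| <= 1 (empty subtree has height -1).
Bottom-up per-node check:
  node 2: h_left=-1, h_right=-1, diff=0 [OK], height=0
  node 6: h_left=-1, h_right=-1, diff=0 [OK], height=0
  node 5: h_left=0, h_right=0, diff=0 [OK], height=1
  node 10: h_left=-1, h_right=-1, diff=0 [OK], height=0
  node 18: h_left=0, h_right=-1, diff=1 [OK], height=1
  node 9: h_left=1, h_right=1, diff=0 [OK], height=2
  node 33: h_left=-1, h_right=-1, diff=0 [OK], height=0
  node 41: h_left=0, h_right=-1, diff=1 [OK], height=1
  node 46: h_left=-1, h_right=-1, diff=0 [OK], height=0
  node 47: h_left=0, h_right=-1, diff=1 [OK], height=1
  node 45: h_left=1, h_right=1, diff=0 [OK], height=2
  node 19: h_left=2, h_right=2, diff=0 [OK], height=3
All nodes satisfy the balance condition.
Result: Balanced


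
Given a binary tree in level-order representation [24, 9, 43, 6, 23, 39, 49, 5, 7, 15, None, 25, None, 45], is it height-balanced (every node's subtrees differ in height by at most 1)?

Tree (level-order array): [24, 9, 43, 6, 23, 39, 49, 5, 7, 15, None, 25, None, 45]
Definition: a tree is height-balanced if, at every node, |h(left) - h(right)| <= 1 (empty subtree has height -1).
Bottom-up per-node check:
  node 5: h_left=-1, h_right=-1, diff=0 [OK], height=0
  node 7: h_left=-1, h_right=-1, diff=0 [OK], height=0
  node 6: h_left=0, h_right=0, diff=0 [OK], height=1
  node 15: h_left=-1, h_right=-1, diff=0 [OK], height=0
  node 23: h_left=0, h_right=-1, diff=1 [OK], height=1
  node 9: h_left=1, h_right=1, diff=0 [OK], height=2
  node 25: h_left=-1, h_right=-1, diff=0 [OK], height=0
  node 39: h_left=0, h_right=-1, diff=1 [OK], height=1
  node 45: h_left=-1, h_right=-1, diff=0 [OK], height=0
  node 49: h_left=0, h_right=-1, diff=1 [OK], height=1
  node 43: h_left=1, h_right=1, diff=0 [OK], height=2
  node 24: h_left=2, h_right=2, diff=0 [OK], height=3
All nodes satisfy the balance condition.
Result: Balanced


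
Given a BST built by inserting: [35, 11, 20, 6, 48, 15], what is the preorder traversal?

Tree insertion order: [35, 11, 20, 6, 48, 15]
Tree (level-order array): [35, 11, 48, 6, 20, None, None, None, None, 15]
Preorder traversal: [35, 11, 6, 20, 15, 48]


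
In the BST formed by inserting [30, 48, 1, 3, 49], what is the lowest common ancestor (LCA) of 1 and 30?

Tree insertion order: [30, 48, 1, 3, 49]
Tree (level-order array): [30, 1, 48, None, 3, None, 49]
In a BST, the LCA of p=1, q=30 is the first node v on the
root-to-leaf path with p <= v <= q (go left if both < v, right if both > v).
Walk from root:
  at 30: 1 <= 30 <= 30, this is the LCA
LCA = 30


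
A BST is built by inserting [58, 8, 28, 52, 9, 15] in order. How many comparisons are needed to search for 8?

Search path for 8: 58 -> 8
Found: True
Comparisons: 2


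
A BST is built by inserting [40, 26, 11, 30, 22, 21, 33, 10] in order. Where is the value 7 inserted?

Starting tree (level order): [40, 26, None, 11, 30, 10, 22, None, 33, None, None, 21]
Insertion path: 40 -> 26 -> 11 -> 10
Result: insert 7 as left child of 10
Final tree (level order): [40, 26, None, 11, 30, 10, 22, None, 33, 7, None, 21]


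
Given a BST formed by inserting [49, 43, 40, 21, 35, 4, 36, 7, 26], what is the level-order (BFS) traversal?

Tree insertion order: [49, 43, 40, 21, 35, 4, 36, 7, 26]
Tree (level-order array): [49, 43, None, 40, None, 21, None, 4, 35, None, 7, 26, 36]
BFS from the root, enqueuing left then right child of each popped node:
  queue [49] -> pop 49, enqueue [43], visited so far: [49]
  queue [43] -> pop 43, enqueue [40], visited so far: [49, 43]
  queue [40] -> pop 40, enqueue [21], visited so far: [49, 43, 40]
  queue [21] -> pop 21, enqueue [4, 35], visited so far: [49, 43, 40, 21]
  queue [4, 35] -> pop 4, enqueue [7], visited so far: [49, 43, 40, 21, 4]
  queue [35, 7] -> pop 35, enqueue [26, 36], visited so far: [49, 43, 40, 21, 4, 35]
  queue [7, 26, 36] -> pop 7, enqueue [none], visited so far: [49, 43, 40, 21, 4, 35, 7]
  queue [26, 36] -> pop 26, enqueue [none], visited so far: [49, 43, 40, 21, 4, 35, 7, 26]
  queue [36] -> pop 36, enqueue [none], visited so far: [49, 43, 40, 21, 4, 35, 7, 26, 36]
Result: [49, 43, 40, 21, 4, 35, 7, 26, 36]


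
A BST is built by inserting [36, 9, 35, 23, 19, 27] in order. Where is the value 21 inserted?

Starting tree (level order): [36, 9, None, None, 35, 23, None, 19, 27]
Insertion path: 36 -> 9 -> 35 -> 23 -> 19
Result: insert 21 as right child of 19
Final tree (level order): [36, 9, None, None, 35, 23, None, 19, 27, None, 21]


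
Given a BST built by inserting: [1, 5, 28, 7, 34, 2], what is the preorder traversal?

Tree insertion order: [1, 5, 28, 7, 34, 2]
Tree (level-order array): [1, None, 5, 2, 28, None, None, 7, 34]
Preorder traversal: [1, 5, 2, 28, 7, 34]


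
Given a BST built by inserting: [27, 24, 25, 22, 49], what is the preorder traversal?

Tree insertion order: [27, 24, 25, 22, 49]
Tree (level-order array): [27, 24, 49, 22, 25]
Preorder traversal: [27, 24, 22, 25, 49]


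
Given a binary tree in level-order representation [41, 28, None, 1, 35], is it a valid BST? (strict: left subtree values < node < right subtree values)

Level-order array: [41, 28, None, 1, 35]
Validate using subtree bounds (lo, hi): at each node, require lo < value < hi,
then recurse left with hi=value and right with lo=value.
Preorder trace (stopping at first violation):
  at node 41 with bounds (-inf, +inf): OK
  at node 28 with bounds (-inf, 41): OK
  at node 1 with bounds (-inf, 28): OK
  at node 35 with bounds (28, 41): OK
No violation found at any node.
Result: Valid BST


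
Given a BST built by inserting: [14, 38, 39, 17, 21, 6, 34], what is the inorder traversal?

Tree insertion order: [14, 38, 39, 17, 21, 6, 34]
Tree (level-order array): [14, 6, 38, None, None, 17, 39, None, 21, None, None, None, 34]
Inorder traversal: [6, 14, 17, 21, 34, 38, 39]


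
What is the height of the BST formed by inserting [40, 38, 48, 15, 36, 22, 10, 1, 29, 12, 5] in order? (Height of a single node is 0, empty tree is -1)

Insertion order: [40, 38, 48, 15, 36, 22, 10, 1, 29, 12, 5]
Tree (level-order array): [40, 38, 48, 15, None, None, None, 10, 36, 1, 12, 22, None, None, 5, None, None, None, 29]
Compute height bottom-up (empty subtree = -1):
  height(5) = 1 + max(-1, -1) = 0
  height(1) = 1 + max(-1, 0) = 1
  height(12) = 1 + max(-1, -1) = 0
  height(10) = 1 + max(1, 0) = 2
  height(29) = 1 + max(-1, -1) = 0
  height(22) = 1 + max(-1, 0) = 1
  height(36) = 1 + max(1, -1) = 2
  height(15) = 1 + max(2, 2) = 3
  height(38) = 1 + max(3, -1) = 4
  height(48) = 1 + max(-1, -1) = 0
  height(40) = 1 + max(4, 0) = 5
Height = 5


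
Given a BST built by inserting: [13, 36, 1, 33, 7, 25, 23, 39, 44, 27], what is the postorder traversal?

Tree insertion order: [13, 36, 1, 33, 7, 25, 23, 39, 44, 27]
Tree (level-order array): [13, 1, 36, None, 7, 33, 39, None, None, 25, None, None, 44, 23, 27]
Postorder traversal: [7, 1, 23, 27, 25, 33, 44, 39, 36, 13]


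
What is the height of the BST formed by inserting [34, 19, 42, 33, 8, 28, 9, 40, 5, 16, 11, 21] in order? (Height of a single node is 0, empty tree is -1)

Insertion order: [34, 19, 42, 33, 8, 28, 9, 40, 5, 16, 11, 21]
Tree (level-order array): [34, 19, 42, 8, 33, 40, None, 5, 9, 28, None, None, None, None, None, None, 16, 21, None, 11]
Compute height bottom-up (empty subtree = -1):
  height(5) = 1 + max(-1, -1) = 0
  height(11) = 1 + max(-1, -1) = 0
  height(16) = 1 + max(0, -1) = 1
  height(9) = 1 + max(-1, 1) = 2
  height(8) = 1 + max(0, 2) = 3
  height(21) = 1 + max(-1, -1) = 0
  height(28) = 1 + max(0, -1) = 1
  height(33) = 1 + max(1, -1) = 2
  height(19) = 1 + max(3, 2) = 4
  height(40) = 1 + max(-1, -1) = 0
  height(42) = 1 + max(0, -1) = 1
  height(34) = 1 + max(4, 1) = 5
Height = 5


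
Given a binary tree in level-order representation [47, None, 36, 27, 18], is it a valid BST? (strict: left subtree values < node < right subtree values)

Level-order array: [47, None, 36, 27, 18]
Validate using subtree bounds (lo, hi): at each node, require lo < value < hi,
then recurse left with hi=value and right with lo=value.
Preorder trace (stopping at first violation):
  at node 47 with bounds (-inf, +inf): OK
  at node 36 with bounds (47, +inf): VIOLATION
Node 36 violates its bound: not (47 < 36 < +inf).
Result: Not a valid BST


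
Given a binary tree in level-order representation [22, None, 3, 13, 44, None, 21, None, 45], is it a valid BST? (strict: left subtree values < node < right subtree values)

Level-order array: [22, None, 3, 13, 44, None, 21, None, 45]
Validate using subtree bounds (lo, hi): at each node, require lo < value < hi,
then recurse left with hi=value and right with lo=value.
Preorder trace (stopping at first violation):
  at node 22 with bounds (-inf, +inf): OK
  at node 3 with bounds (22, +inf): VIOLATION
Node 3 violates its bound: not (22 < 3 < +inf).
Result: Not a valid BST


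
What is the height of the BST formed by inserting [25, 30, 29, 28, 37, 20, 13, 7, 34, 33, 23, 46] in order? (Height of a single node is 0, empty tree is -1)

Insertion order: [25, 30, 29, 28, 37, 20, 13, 7, 34, 33, 23, 46]
Tree (level-order array): [25, 20, 30, 13, 23, 29, 37, 7, None, None, None, 28, None, 34, 46, None, None, None, None, 33]
Compute height bottom-up (empty subtree = -1):
  height(7) = 1 + max(-1, -1) = 0
  height(13) = 1 + max(0, -1) = 1
  height(23) = 1 + max(-1, -1) = 0
  height(20) = 1 + max(1, 0) = 2
  height(28) = 1 + max(-1, -1) = 0
  height(29) = 1 + max(0, -1) = 1
  height(33) = 1 + max(-1, -1) = 0
  height(34) = 1 + max(0, -1) = 1
  height(46) = 1 + max(-1, -1) = 0
  height(37) = 1 + max(1, 0) = 2
  height(30) = 1 + max(1, 2) = 3
  height(25) = 1 + max(2, 3) = 4
Height = 4


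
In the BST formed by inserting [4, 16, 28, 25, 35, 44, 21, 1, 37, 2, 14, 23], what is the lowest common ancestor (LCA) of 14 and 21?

Tree insertion order: [4, 16, 28, 25, 35, 44, 21, 1, 37, 2, 14, 23]
Tree (level-order array): [4, 1, 16, None, 2, 14, 28, None, None, None, None, 25, 35, 21, None, None, 44, None, 23, 37]
In a BST, the LCA of p=14, q=21 is the first node v on the
root-to-leaf path with p <= v <= q (go left if both < v, right if both > v).
Walk from root:
  at 4: both 14 and 21 > 4, go right
  at 16: 14 <= 16 <= 21, this is the LCA
LCA = 16


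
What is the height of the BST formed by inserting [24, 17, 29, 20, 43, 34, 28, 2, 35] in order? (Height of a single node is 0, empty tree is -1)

Insertion order: [24, 17, 29, 20, 43, 34, 28, 2, 35]
Tree (level-order array): [24, 17, 29, 2, 20, 28, 43, None, None, None, None, None, None, 34, None, None, 35]
Compute height bottom-up (empty subtree = -1):
  height(2) = 1 + max(-1, -1) = 0
  height(20) = 1 + max(-1, -1) = 0
  height(17) = 1 + max(0, 0) = 1
  height(28) = 1 + max(-1, -1) = 0
  height(35) = 1 + max(-1, -1) = 0
  height(34) = 1 + max(-1, 0) = 1
  height(43) = 1 + max(1, -1) = 2
  height(29) = 1 + max(0, 2) = 3
  height(24) = 1 + max(1, 3) = 4
Height = 4


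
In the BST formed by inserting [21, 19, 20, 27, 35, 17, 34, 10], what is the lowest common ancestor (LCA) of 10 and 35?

Tree insertion order: [21, 19, 20, 27, 35, 17, 34, 10]
Tree (level-order array): [21, 19, 27, 17, 20, None, 35, 10, None, None, None, 34]
In a BST, the LCA of p=10, q=35 is the first node v on the
root-to-leaf path with p <= v <= q (go left if both < v, right if both > v).
Walk from root:
  at 21: 10 <= 21 <= 35, this is the LCA
LCA = 21


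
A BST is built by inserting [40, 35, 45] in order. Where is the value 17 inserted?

Starting tree (level order): [40, 35, 45]
Insertion path: 40 -> 35
Result: insert 17 as left child of 35
Final tree (level order): [40, 35, 45, 17]


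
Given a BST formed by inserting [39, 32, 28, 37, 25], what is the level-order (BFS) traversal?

Tree insertion order: [39, 32, 28, 37, 25]
Tree (level-order array): [39, 32, None, 28, 37, 25]
BFS from the root, enqueuing left then right child of each popped node:
  queue [39] -> pop 39, enqueue [32], visited so far: [39]
  queue [32] -> pop 32, enqueue [28, 37], visited so far: [39, 32]
  queue [28, 37] -> pop 28, enqueue [25], visited so far: [39, 32, 28]
  queue [37, 25] -> pop 37, enqueue [none], visited so far: [39, 32, 28, 37]
  queue [25] -> pop 25, enqueue [none], visited so far: [39, 32, 28, 37, 25]
Result: [39, 32, 28, 37, 25]


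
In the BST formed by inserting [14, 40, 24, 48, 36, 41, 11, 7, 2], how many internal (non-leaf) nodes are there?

Tree built from: [14, 40, 24, 48, 36, 41, 11, 7, 2]
Tree (level-order array): [14, 11, 40, 7, None, 24, 48, 2, None, None, 36, 41]
Rule: An internal node has at least one child.
Per-node child counts:
  node 14: 2 child(ren)
  node 11: 1 child(ren)
  node 7: 1 child(ren)
  node 2: 0 child(ren)
  node 40: 2 child(ren)
  node 24: 1 child(ren)
  node 36: 0 child(ren)
  node 48: 1 child(ren)
  node 41: 0 child(ren)
Matching nodes: [14, 11, 7, 40, 24, 48]
Count of internal (non-leaf) nodes: 6


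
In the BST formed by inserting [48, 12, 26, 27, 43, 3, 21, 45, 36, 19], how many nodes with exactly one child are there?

Tree built from: [48, 12, 26, 27, 43, 3, 21, 45, 36, 19]
Tree (level-order array): [48, 12, None, 3, 26, None, None, 21, 27, 19, None, None, 43, None, None, 36, 45]
Rule: These are nodes with exactly 1 non-null child.
Per-node child counts:
  node 48: 1 child(ren)
  node 12: 2 child(ren)
  node 3: 0 child(ren)
  node 26: 2 child(ren)
  node 21: 1 child(ren)
  node 19: 0 child(ren)
  node 27: 1 child(ren)
  node 43: 2 child(ren)
  node 36: 0 child(ren)
  node 45: 0 child(ren)
Matching nodes: [48, 21, 27]
Count of nodes with exactly one child: 3


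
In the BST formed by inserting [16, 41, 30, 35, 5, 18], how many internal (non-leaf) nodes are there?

Tree built from: [16, 41, 30, 35, 5, 18]
Tree (level-order array): [16, 5, 41, None, None, 30, None, 18, 35]
Rule: An internal node has at least one child.
Per-node child counts:
  node 16: 2 child(ren)
  node 5: 0 child(ren)
  node 41: 1 child(ren)
  node 30: 2 child(ren)
  node 18: 0 child(ren)
  node 35: 0 child(ren)
Matching nodes: [16, 41, 30]
Count of internal (non-leaf) nodes: 3


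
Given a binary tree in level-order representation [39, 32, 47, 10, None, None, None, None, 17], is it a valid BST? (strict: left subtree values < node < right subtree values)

Level-order array: [39, 32, 47, 10, None, None, None, None, 17]
Validate using subtree bounds (lo, hi): at each node, require lo < value < hi,
then recurse left with hi=value and right with lo=value.
Preorder trace (stopping at first violation):
  at node 39 with bounds (-inf, +inf): OK
  at node 32 with bounds (-inf, 39): OK
  at node 10 with bounds (-inf, 32): OK
  at node 17 with bounds (10, 32): OK
  at node 47 with bounds (39, +inf): OK
No violation found at any node.
Result: Valid BST


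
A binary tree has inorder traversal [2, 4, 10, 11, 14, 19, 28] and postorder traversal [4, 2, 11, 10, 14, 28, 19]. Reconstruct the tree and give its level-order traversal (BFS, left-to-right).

Inorder:   [2, 4, 10, 11, 14, 19, 28]
Postorder: [4, 2, 11, 10, 14, 28, 19]
Algorithm: postorder visits root last, so walk postorder right-to-left;
each value is the root of the current inorder slice — split it at that
value, recurse on the right subtree first, then the left.
Recursive splits:
  root=19; inorder splits into left=[2, 4, 10, 11, 14], right=[28]
  root=28; inorder splits into left=[], right=[]
  root=14; inorder splits into left=[2, 4, 10, 11], right=[]
  root=10; inorder splits into left=[2, 4], right=[11]
  root=11; inorder splits into left=[], right=[]
  root=2; inorder splits into left=[], right=[4]
  root=4; inorder splits into left=[], right=[]
Reconstructed level-order: [19, 14, 28, 10, 2, 11, 4]


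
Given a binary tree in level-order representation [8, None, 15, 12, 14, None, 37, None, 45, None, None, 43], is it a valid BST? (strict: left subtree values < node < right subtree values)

Level-order array: [8, None, 15, 12, 14, None, 37, None, 45, None, None, 43]
Validate using subtree bounds (lo, hi): at each node, require lo < value < hi,
then recurse left with hi=value and right with lo=value.
Preorder trace (stopping at first violation):
  at node 8 with bounds (-inf, +inf): OK
  at node 15 with bounds (8, +inf): OK
  at node 12 with bounds (8, 15): OK
  at node 37 with bounds (12, 15): VIOLATION
Node 37 violates its bound: not (12 < 37 < 15).
Result: Not a valid BST


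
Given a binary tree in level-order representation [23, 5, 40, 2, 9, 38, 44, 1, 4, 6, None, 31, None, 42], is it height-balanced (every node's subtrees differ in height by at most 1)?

Tree (level-order array): [23, 5, 40, 2, 9, 38, 44, 1, 4, 6, None, 31, None, 42]
Definition: a tree is height-balanced if, at every node, |h(left) - h(right)| <= 1 (empty subtree has height -1).
Bottom-up per-node check:
  node 1: h_left=-1, h_right=-1, diff=0 [OK], height=0
  node 4: h_left=-1, h_right=-1, diff=0 [OK], height=0
  node 2: h_left=0, h_right=0, diff=0 [OK], height=1
  node 6: h_left=-1, h_right=-1, diff=0 [OK], height=0
  node 9: h_left=0, h_right=-1, diff=1 [OK], height=1
  node 5: h_left=1, h_right=1, diff=0 [OK], height=2
  node 31: h_left=-1, h_right=-1, diff=0 [OK], height=0
  node 38: h_left=0, h_right=-1, diff=1 [OK], height=1
  node 42: h_left=-1, h_right=-1, diff=0 [OK], height=0
  node 44: h_left=0, h_right=-1, diff=1 [OK], height=1
  node 40: h_left=1, h_right=1, diff=0 [OK], height=2
  node 23: h_left=2, h_right=2, diff=0 [OK], height=3
All nodes satisfy the balance condition.
Result: Balanced


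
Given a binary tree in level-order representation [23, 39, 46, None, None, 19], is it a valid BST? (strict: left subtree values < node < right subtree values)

Level-order array: [23, 39, 46, None, None, 19]
Validate using subtree bounds (lo, hi): at each node, require lo < value < hi,
then recurse left with hi=value and right with lo=value.
Preorder trace (stopping at first violation):
  at node 23 with bounds (-inf, +inf): OK
  at node 39 with bounds (-inf, 23): VIOLATION
Node 39 violates its bound: not (-inf < 39 < 23).
Result: Not a valid BST


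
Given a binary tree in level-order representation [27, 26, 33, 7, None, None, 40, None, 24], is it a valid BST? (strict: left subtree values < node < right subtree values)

Level-order array: [27, 26, 33, 7, None, None, 40, None, 24]
Validate using subtree bounds (lo, hi): at each node, require lo < value < hi,
then recurse left with hi=value and right with lo=value.
Preorder trace (stopping at first violation):
  at node 27 with bounds (-inf, +inf): OK
  at node 26 with bounds (-inf, 27): OK
  at node 7 with bounds (-inf, 26): OK
  at node 24 with bounds (7, 26): OK
  at node 33 with bounds (27, +inf): OK
  at node 40 with bounds (33, +inf): OK
No violation found at any node.
Result: Valid BST


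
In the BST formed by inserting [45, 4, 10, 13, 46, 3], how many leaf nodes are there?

Tree built from: [45, 4, 10, 13, 46, 3]
Tree (level-order array): [45, 4, 46, 3, 10, None, None, None, None, None, 13]
Rule: A leaf has 0 children.
Per-node child counts:
  node 45: 2 child(ren)
  node 4: 2 child(ren)
  node 3: 0 child(ren)
  node 10: 1 child(ren)
  node 13: 0 child(ren)
  node 46: 0 child(ren)
Matching nodes: [3, 13, 46]
Count of leaf nodes: 3


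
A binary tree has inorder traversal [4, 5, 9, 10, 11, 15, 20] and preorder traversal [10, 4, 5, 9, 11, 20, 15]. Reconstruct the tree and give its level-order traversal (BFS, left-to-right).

Inorder:  [4, 5, 9, 10, 11, 15, 20]
Preorder: [10, 4, 5, 9, 11, 20, 15]
Algorithm: preorder visits root first, so consume preorder in order;
for each root, split the current inorder slice at that value into
left-subtree inorder and right-subtree inorder, then recurse.
Recursive splits:
  root=10; inorder splits into left=[4, 5, 9], right=[11, 15, 20]
  root=4; inorder splits into left=[], right=[5, 9]
  root=5; inorder splits into left=[], right=[9]
  root=9; inorder splits into left=[], right=[]
  root=11; inorder splits into left=[], right=[15, 20]
  root=20; inorder splits into left=[15], right=[]
  root=15; inorder splits into left=[], right=[]
Reconstructed level-order: [10, 4, 11, 5, 20, 9, 15]


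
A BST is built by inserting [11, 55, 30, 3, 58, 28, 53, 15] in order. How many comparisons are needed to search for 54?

Search path for 54: 11 -> 55 -> 30 -> 53
Found: False
Comparisons: 4
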